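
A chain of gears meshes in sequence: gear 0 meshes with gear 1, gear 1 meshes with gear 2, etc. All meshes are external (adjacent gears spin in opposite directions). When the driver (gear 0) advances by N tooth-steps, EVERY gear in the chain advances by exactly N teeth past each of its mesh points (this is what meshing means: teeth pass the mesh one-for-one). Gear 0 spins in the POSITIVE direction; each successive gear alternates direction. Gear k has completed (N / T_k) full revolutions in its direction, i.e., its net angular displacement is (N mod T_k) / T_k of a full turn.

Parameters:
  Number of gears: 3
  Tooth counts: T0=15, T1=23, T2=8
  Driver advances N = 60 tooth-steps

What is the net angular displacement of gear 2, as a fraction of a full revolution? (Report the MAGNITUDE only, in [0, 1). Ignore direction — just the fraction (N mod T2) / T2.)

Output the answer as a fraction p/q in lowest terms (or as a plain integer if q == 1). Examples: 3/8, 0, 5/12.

Answer: 1/2

Derivation:
Chain of 3 gears, tooth counts: [15, 23, 8]
  gear 0: T0=15, direction=positive, advance = 60 mod 15 = 0 teeth = 0/15 turn
  gear 1: T1=23, direction=negative, advance = 60 mod 23 = 14 teeth = 14/23 turn
  gear 2: T2=8, direction=positive, advance = 60 mod 8 = 4 teeth = 4/8 turn
Gear 2: 60 mod 8 = 4
Fraction = 4 / 8 = 1/2 (gcd(4,8)=4) = 1/2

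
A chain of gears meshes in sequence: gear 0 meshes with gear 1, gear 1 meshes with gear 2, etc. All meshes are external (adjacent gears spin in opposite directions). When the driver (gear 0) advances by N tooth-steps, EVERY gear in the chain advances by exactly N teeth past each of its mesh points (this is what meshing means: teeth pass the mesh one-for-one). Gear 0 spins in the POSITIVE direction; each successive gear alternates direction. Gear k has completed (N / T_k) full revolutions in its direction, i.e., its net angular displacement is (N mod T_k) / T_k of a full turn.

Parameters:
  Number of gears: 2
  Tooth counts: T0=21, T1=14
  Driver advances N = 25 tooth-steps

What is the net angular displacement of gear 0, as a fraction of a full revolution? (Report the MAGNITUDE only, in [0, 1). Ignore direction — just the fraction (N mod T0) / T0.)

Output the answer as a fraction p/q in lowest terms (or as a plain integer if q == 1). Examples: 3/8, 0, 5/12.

Chain of 2 gears, tooth counts: [21, 14]
  gear 0: T0=21, direction=positive, advance = 25 mod 21 = 4 teeth = 4/21 turn
  gear 1: T1=14, direction=negative, advance = 25 mod 14 = 11 teeth = 11/14 turn
Gear 0: 25 mod 21 = 4
Fraction = 4 / 21 = 4/21 (gcd(4,21)=1) = 4/21

Answer: 4/21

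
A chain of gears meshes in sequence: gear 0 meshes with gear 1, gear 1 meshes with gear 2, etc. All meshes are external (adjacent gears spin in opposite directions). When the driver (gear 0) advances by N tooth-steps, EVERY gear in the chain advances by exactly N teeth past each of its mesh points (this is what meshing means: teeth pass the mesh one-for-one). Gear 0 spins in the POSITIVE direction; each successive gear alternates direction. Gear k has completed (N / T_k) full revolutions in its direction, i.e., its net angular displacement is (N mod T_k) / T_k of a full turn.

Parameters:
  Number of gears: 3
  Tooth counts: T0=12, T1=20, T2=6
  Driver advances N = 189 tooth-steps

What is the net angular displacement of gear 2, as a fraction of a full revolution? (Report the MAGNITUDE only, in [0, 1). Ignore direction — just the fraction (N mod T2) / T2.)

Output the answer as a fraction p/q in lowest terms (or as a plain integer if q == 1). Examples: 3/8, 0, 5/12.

Answer: 1/2

Derivation:
Chain of 3 gears, tooth counts: [12, 20, 6]
  gear 0: T0=12, direction=positive, advance = 189 mod 12 = 9 teeth = 9/12 turn
  gear 1: T1=20, direction=negative, advance = 189 mod 20 = 9 teeth = 9/20 turn
  gear 2: T2=6, direction=positive, advance = 189 mod 6 = 3 teeth = 3/6 turn
Gear 2: 189 mod 6 = 3
Fraction = 3 / 6 = 1/2 (gcd(3,6)=3) = 1/2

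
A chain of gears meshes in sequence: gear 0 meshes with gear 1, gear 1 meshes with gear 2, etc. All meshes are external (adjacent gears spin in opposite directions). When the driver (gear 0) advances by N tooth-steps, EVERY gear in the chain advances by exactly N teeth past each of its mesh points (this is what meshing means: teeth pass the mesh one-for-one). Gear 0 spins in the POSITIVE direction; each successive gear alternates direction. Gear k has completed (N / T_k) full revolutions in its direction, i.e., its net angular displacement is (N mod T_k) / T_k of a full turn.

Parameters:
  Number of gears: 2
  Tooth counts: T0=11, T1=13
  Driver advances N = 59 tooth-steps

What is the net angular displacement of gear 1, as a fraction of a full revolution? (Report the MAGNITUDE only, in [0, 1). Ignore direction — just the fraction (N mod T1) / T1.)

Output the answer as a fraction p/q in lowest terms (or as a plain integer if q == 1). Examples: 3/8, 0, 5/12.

Chain of 2 gears, tooth counts: [11, 13]
  gear 0: T0=11, direction=positive, advance = 59 mod 11 = 4 teeth = 4/11 turn
  gear 1: T1=13, direction=negative, advance = 59 mod 13 = 7 teeth = 7/13 turn
Gear 1: 59 mod 13 = 7
Fraction = 7 / 13 = 7/13 (gcd(7,13)=1) = 7/13

Answer: 7/13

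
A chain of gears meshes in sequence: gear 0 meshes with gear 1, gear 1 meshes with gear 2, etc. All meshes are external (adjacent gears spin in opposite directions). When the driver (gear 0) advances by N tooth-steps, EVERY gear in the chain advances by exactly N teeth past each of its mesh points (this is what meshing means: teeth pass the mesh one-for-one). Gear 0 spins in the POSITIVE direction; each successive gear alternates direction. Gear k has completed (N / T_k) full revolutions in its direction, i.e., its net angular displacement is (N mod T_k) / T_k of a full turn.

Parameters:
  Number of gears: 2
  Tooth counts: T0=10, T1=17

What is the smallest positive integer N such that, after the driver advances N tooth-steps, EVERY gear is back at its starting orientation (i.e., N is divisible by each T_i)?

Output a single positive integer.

Answer: 170

Derivation:
Gear k returns to start when N is a multiple of T_k.
All gears at start simultaneously when N is a common multiple of [10, 17]; the smallest such N is lcm(10, 17).
Start: lcm = T0 = 10
Fold in T1=17: gcd(10, 17) = 1; lcm(10, 17) = 10 * 17 / 1 = 170 / 1 = 170
Full cycle length = 170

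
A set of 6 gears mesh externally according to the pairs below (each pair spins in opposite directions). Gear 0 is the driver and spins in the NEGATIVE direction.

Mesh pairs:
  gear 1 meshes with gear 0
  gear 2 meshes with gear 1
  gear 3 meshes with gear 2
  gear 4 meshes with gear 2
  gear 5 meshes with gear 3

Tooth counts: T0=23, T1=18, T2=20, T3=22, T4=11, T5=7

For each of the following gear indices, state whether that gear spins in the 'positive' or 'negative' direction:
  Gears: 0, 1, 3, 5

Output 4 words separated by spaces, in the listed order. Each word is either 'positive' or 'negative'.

Gear 0 (driver): negative (depth 0)
  gear 1: meshes with gear 0 -> depth 1 -> positive (opposite of gear 0)
  gear 2: meshes with gear 1 -> depth 2 -> negative (opposite of gear 1)
  gear 3: meshes with gear 2 -> depth 3 -> positive (opposite of gear 2)
  gear 4: meshes with gear 2 -> depth 3 -> positive (opposite of gear 2)
  gear 5: meshes with gear 3 -> depth 4 -> negative (opposite of gear 3)
Queried indices 0, 1, 3, 5 -> negative, positive, positive, negative

Answer: negative positive positive negative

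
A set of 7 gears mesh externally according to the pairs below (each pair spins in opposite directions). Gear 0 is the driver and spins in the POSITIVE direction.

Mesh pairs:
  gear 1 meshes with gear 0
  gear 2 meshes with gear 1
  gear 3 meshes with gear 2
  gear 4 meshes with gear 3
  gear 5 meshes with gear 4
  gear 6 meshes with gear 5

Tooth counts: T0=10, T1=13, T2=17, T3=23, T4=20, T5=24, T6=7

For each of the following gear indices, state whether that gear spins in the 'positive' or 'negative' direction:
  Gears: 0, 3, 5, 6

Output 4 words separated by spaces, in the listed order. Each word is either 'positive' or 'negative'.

Gear 0 (driver): positive (depth 0)
  gear 1: meshes with gear 0 -> depth 1 -> negative (opposite of gear 0)
  gear 2: meshes with gear 1 -> depth 2 -> positive (opposite of gear 1)
  gear 3: meshes with gear 2 -> depth 3 -> negative (opposite of gear 2)
  gear 4: meshes with gear 3 -> depth 4 -> positive (opposite of gear 3)
  gear 5: meshes with gear 4 -> depth 5 -> negative (opposite of gear 4)
  gear 6: meshes with gear 5 -> depth 6 -> positive (opposite of gear 5)
Queried indices 0, 3, 5, 6 -> positive, negative, negative, positive

Answer: positive negative negative positive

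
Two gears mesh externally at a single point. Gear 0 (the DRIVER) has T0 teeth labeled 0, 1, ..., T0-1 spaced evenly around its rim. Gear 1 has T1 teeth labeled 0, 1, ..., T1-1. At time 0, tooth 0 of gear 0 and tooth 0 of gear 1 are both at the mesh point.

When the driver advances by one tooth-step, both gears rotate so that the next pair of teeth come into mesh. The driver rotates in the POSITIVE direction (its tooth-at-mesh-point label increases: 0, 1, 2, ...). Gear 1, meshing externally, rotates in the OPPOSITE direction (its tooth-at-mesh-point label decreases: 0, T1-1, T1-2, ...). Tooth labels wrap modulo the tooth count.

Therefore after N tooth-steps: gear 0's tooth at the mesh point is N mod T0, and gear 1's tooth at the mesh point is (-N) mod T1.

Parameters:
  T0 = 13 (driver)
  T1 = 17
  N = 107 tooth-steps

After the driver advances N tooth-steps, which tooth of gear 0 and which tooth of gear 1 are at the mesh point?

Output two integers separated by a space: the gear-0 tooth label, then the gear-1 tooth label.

Answer: 3 12

Derivation:
Gear 0 (driver, T0=13): tooth at mesh = N mod T0
  107 = 8 * 13 + 3, so 107 mod 13 = 3
  gear 0 tooth = 3
Gear 1 (driven, T1=17): tooth at mesh = (-N) mod T1
  107 = 6 * 17 + 5, so 107 mod 17 = 5
  (-107) mod 17 = (-5) mod 17 = 17 - 5 = 12
Mesh after 107 steps: gear-0 tooth 3 meets gear-1 tooth 12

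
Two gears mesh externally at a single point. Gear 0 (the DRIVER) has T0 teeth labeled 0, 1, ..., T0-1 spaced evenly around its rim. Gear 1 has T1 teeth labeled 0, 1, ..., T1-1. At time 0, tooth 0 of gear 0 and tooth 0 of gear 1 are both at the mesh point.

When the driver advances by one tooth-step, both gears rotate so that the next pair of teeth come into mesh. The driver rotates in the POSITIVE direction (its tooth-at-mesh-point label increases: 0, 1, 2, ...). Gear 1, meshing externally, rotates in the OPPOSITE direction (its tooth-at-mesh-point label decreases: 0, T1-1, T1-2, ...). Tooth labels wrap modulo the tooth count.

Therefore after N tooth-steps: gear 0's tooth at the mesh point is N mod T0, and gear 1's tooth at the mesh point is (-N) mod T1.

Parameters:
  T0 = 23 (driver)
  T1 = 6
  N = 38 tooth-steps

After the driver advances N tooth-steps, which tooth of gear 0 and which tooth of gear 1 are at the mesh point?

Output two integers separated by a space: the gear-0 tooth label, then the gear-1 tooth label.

Answer: 15 4

Derivation:
Gear 0 (driver, T0=23): tooth at mesh = N mod T0
  38 = 1 * 23 + 15, so 38 mod 23 = 15
  gear 0 tooth = 15
Gear 1 (driven, T1=6): tooth at mesh = (-N) mod T1
  38 = 6 * 6 + 2, so 38 mod 6 = 2
  (-38) mod 6 = (-2) mod 6 = 6 - 2 = 4
Mesh after 38 steps: gear-0 tooth 15 meets gear-1 tooth 4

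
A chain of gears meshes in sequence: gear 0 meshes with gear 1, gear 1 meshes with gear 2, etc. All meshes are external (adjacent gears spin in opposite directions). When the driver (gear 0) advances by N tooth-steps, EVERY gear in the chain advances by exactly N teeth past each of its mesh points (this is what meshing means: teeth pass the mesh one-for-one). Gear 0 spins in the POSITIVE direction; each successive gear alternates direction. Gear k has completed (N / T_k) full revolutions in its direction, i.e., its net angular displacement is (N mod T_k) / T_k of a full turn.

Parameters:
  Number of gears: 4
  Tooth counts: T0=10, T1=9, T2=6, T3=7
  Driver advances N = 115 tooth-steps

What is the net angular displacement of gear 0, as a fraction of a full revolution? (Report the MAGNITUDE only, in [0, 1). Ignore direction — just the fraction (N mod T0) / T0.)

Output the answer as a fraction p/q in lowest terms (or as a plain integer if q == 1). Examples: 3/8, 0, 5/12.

Answer: 1/2

Derivation:
Chain of 4 gears, tooth counts: [10, 9, 6, 7]
  gear 0: T0=10, direction=positive, advance = 115 mod 10 = 5 teeth = 5/10 turn
  gear 1: T1=9, direction=negative, advance = 115 mod 9 = 7 teeth = 7/9 turn
  gear 2: T2=6, direction=positive, advance = 115 mod 6 = 1 teeth = 1/6 turn
  gear 3: T3=7, direction=negative, advance = 115 mod 7 = 3 teeth = 3/7 turn
Gear 0: 115 mod 10 = 5
Fraction = 5 / 10 = 1/2 (gcd(5,10)=5) = 1/2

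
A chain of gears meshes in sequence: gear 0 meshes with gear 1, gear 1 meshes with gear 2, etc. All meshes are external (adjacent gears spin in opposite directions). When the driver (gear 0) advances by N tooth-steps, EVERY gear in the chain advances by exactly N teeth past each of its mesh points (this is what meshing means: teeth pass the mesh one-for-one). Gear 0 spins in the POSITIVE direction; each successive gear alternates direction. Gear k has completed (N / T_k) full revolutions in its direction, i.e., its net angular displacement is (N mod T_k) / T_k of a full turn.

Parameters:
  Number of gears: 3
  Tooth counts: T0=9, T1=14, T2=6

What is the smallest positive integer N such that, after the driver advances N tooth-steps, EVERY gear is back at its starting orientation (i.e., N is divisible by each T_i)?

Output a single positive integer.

Answer: 126

Derivation:
Gear k returns to start when N is a multiple of T_k.
All gears at start simultaneously when N is a common multiple of [9, 14, 6]; the smallest such N is lcm(9, 14, 6).
Start: lcm = T0 = 9
Fold in T1=14: gcd(9, 14) = 1; lcm(9, 14) = 9 * 14 / 1 = 126 / 1 = 126
Fold in T2=6: gcd(126, 6) = 6; lcm(126, 6) = 126 * 6 / 6 = 756 / 6 = 126
Full cycle length = 126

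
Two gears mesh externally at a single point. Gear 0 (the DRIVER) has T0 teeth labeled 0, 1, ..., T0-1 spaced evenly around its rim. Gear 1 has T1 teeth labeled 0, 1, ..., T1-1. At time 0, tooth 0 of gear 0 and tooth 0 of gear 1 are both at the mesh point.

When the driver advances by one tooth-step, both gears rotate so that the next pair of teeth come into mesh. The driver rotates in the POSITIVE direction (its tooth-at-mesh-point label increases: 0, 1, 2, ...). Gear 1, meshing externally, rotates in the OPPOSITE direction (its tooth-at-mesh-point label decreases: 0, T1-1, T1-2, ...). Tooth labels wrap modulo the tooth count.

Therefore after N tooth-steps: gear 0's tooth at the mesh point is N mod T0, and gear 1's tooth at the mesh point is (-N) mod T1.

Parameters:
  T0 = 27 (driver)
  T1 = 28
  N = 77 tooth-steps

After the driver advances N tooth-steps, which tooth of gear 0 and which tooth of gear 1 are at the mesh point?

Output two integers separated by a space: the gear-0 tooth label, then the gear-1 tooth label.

Gear 0 (driver, T0=27): tooth at mesh = N mod T0
  77 = 2 * 27 + 23, so 77 mod 27 = 23
  gear 0 tooth = 23
Gear 1 (driven, T1=28): tooth at mesh = (-N) mod T1
  77 = 2 * 28 + 21, so 77 mod 28 = 21
  (-77) mod 28 = (-21) mod 28 = 28 - 21 = 7
Mesh after 77 steps: gear-0 tooth 23 meets gear-1 tooth 7

Answer: 23 7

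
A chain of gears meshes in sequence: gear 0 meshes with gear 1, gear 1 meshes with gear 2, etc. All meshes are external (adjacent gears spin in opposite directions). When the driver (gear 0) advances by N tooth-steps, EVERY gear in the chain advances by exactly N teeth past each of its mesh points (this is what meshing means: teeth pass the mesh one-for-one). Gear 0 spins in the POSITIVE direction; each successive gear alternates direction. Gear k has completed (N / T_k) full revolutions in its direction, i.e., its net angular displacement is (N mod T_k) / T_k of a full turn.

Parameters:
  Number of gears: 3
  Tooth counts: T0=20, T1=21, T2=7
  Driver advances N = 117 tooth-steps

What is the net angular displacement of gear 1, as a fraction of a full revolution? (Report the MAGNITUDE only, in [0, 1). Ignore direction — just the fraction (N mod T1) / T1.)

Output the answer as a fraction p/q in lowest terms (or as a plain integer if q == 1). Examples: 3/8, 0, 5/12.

Chain of 3 gears, tooth counts: [20, 21, 7]
  gear 0: T0=20, direction=positive, advance = 117 mod 20 = 17 teeth = 17/20 turn
  gear 1: T1=21, direction=negative, advance = 117 mod 21 = 12 teeth = 12/21 turn
  gear 2: T2=7, direction=positive, advance = 117 mod 7 = 5 teeth = 5/7 turn
Gear 1: 117 mod 21 = 12
Fraction = 12 / 21 = 4/7 (gcd(12,21)=3) = 4/7

Answer: 4/7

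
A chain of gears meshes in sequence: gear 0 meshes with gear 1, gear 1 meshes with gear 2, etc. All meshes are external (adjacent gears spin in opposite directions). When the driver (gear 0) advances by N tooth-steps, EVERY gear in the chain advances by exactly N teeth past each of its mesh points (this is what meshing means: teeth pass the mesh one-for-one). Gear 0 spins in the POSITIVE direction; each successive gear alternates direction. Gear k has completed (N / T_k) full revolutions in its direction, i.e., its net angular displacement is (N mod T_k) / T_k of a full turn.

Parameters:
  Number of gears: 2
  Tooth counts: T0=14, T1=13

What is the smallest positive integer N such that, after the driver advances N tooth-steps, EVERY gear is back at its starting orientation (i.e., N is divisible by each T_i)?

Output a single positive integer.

Answer: 182

Derivation:
Gear k returns to start when N is a multiple of T_k.
All gears at start simultaneously when N is a common multiple of [14, 13]; the smallest such N is lcm(14, 13).
Start: lcm = T0 = 14
Fold in T1=13: gcd(14, 13) = 1; lcm(14, 13) = 14 * 13 / 1 = 182 / 1 = 182
Full cycle length = 182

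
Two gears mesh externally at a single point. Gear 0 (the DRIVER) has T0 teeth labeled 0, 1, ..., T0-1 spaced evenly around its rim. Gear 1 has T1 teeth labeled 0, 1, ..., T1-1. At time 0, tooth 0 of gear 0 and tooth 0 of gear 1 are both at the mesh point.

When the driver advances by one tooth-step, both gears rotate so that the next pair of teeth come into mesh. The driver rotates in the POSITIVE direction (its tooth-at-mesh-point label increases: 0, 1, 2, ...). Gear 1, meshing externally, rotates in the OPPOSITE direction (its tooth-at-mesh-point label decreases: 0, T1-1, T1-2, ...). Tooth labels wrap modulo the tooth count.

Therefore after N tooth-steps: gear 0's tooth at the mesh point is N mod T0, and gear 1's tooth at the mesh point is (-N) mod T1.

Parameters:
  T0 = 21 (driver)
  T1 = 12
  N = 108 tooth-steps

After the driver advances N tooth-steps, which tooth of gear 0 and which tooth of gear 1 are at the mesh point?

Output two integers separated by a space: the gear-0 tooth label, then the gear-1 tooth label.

Gear 0 (driver, T0=21): tooth at mesh = N mod T0
  108 = 5 * 21 + 3, so 108 mod 21 = 3
  gear 0 tooth = 3
Gear 1 (driven, T1=12): tooth at mesh = (-N) mod T1
  108 = 9 * 12 + 0, so 108 mod 12 = 0
  (-108) mod 12 = 0
Mesh after 108 steps: gear-0 tooth 3 meets gear-1 tooth 0

Answer: 3 0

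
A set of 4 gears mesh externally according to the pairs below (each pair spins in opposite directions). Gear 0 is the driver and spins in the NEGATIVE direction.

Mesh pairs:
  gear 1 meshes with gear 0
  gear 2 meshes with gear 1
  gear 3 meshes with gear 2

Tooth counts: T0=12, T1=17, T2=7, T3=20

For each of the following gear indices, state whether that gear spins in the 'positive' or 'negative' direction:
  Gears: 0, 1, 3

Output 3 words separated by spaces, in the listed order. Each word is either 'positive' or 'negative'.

Answer: negative positive positive

Derivation:
Gear 0 (driver): negative (depth 0)
  gear 1: meshes with gear 0 -> depth 1 -> positive (opposite of gear 0)
  gear 2: meshes with gear 1 -> depth 2 -> negative (opposite of gear 1)
  gear 3: meshes with gear 2 -> depth 3 -> positive (opposite of gear 2)
Queried indices 0, 1, 3 -> negative, positive, positive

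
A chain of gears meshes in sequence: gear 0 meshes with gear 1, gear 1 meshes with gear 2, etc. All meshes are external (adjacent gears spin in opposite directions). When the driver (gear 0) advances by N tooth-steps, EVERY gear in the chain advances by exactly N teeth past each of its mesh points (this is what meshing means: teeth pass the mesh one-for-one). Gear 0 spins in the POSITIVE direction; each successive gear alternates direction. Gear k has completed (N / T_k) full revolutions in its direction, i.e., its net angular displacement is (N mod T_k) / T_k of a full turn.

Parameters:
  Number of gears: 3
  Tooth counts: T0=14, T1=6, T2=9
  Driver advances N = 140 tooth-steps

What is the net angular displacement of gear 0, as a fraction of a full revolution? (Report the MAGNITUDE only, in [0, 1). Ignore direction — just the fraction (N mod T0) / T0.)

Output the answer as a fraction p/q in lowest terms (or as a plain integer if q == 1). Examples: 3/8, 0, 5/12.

Answer: 0

Derivation:
Chain of 3 gears, tooth counts: [14, 6, 9]
  gear 0: T0=14, direction=positive, advance = 140 mod 14 = 0 teeth = 0/14 turn
  gear 1: T1=6, direction=negative, advance = 140 mod 6 = 2 teeth = 2/6 turn
  gear 2: T2=9, direction=positive, advance = 140 mod 9 = 5 teeth = 5/9 turn
Gear 0: 140 mod 14 = 0
Fraction = 0 / 14 = 0/1 (gcd(0,14)=14) = 0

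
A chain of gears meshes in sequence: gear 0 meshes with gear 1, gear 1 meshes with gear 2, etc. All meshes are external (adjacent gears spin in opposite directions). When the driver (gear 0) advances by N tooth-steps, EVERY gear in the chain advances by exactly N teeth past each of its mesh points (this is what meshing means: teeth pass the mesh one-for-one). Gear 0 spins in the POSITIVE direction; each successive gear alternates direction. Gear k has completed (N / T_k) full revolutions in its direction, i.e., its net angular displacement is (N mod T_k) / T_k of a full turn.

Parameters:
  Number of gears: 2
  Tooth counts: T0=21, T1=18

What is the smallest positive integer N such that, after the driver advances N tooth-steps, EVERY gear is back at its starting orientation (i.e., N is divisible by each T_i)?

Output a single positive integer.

Gear k returns to start when N is a multiple of T_k.
All gears at start simultaneously when N is a common multiple of [21, 18]; the smallest such N is lcm(21, 18).
Start: lcm = T0 = 21
Fold in T1=18: gcd(21, 18) = 3; lcm(21, 18) = 21 * 18 / 3 = 378 / 3 = 126
Full cycle length = 126

Answer: 126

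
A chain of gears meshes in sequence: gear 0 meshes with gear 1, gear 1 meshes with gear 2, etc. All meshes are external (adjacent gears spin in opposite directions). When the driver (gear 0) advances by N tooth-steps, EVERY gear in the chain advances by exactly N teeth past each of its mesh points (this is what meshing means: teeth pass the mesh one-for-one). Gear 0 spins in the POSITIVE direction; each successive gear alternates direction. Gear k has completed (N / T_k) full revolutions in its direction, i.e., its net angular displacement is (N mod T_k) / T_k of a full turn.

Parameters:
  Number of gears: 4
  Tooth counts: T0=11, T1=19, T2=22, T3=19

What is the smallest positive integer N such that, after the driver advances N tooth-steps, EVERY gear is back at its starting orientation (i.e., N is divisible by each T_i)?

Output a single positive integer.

Answer: 418

Derivation:
Gear k returns to start when N is a multiple of T_k.
All gears at start simultaneously when N is a common multiple of [11, 19, 22, 19]; the smallest such N is lcm(11, 19, 22, 19).
Start: lcm = T0 = 11
Fold in T1=19: gcd(11, 19) = 1; lcm(11, 19) = 11 * 19 / 1 = 209 / 1 = 209
Fold in T2=22: gcd(209, 22) = 11; lcm(209, 22) = 209 * 22 / 11 = 4598 / 11 = 418
Fold in T3=19: gcd(418, 19) = 19; lcm(418, 19) = 418 * 19 / 19 = 7942 / 19 = 418
Full cycle length = 418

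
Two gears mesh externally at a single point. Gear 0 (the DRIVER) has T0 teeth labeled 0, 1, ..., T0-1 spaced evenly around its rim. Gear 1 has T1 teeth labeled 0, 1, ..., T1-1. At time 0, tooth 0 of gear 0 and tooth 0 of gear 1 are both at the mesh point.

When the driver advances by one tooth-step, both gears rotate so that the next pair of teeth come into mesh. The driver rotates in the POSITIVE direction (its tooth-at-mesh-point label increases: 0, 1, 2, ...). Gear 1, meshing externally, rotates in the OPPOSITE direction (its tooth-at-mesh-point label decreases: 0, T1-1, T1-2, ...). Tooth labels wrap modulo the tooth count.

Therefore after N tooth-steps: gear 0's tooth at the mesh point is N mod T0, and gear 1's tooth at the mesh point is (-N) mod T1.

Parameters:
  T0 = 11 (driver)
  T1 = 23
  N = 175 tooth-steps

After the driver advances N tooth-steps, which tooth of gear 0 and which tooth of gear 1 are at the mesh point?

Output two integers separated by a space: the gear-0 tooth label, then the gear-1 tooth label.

Answer: 10 9

Derivation:
Gear 0 (driver, T0=11): tooth at mesh = N mod T0
  175 = 15 * 11 + 10, so 175 mod 11 = 10
  gear 0 tooth = 10
Gear 1 (driven, T1=23): tooth at mesh = (-N) mod T1
  175 = 7 * 23 + 14, so 175 mod 23 = 14
  (-175) mod 23 = (-14) mod 23 = 23 - 14 = 9
Mesh after 175 steps: gear-0 tooth 10 meets gear-1 tooth 9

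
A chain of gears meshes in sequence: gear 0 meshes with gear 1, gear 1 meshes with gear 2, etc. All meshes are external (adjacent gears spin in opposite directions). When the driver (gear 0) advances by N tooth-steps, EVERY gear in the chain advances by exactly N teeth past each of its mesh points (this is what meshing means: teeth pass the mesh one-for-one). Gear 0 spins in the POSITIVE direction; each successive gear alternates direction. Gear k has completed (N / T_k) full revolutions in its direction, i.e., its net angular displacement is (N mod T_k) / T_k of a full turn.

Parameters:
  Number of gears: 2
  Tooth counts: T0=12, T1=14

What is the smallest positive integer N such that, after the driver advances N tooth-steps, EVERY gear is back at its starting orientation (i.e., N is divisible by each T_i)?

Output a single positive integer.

Gear k returns to start when N is a multiple of T_k.
All gears at start simultaneously when N is a common multiple of [12, 14]; the smallest such N is lcm(12, 14).
Start: lcm = T0 = 12
Fold in T1=14: gcd(12, 14) = 2; lcm(12, 14) = 12 * 14 / 2 = 168 / 2 = 84
Full cycle length = 84

Answer: 84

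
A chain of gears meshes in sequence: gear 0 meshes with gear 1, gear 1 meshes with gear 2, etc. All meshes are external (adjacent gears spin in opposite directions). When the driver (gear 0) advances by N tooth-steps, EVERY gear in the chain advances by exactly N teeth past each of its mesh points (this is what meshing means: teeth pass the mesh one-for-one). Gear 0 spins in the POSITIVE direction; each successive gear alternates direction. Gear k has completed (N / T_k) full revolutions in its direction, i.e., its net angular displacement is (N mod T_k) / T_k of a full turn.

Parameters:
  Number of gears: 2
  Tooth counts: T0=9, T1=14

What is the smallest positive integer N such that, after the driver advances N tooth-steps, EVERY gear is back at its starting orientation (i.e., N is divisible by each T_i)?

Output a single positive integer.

Gear k returns to start when N is a multiple of T_k.
All gears at start simultaneously when N is a common multiple of [9, 14]; the smallest such N is lcm(9, 14).
Start: lcm = T0 = 9
Fold in T1=14: gcd(9, 14) = 1; lcm(9, 14) = 9 * 14 / 1 = 126 / 1 = 126
Full cycle length = 126

Answer: 126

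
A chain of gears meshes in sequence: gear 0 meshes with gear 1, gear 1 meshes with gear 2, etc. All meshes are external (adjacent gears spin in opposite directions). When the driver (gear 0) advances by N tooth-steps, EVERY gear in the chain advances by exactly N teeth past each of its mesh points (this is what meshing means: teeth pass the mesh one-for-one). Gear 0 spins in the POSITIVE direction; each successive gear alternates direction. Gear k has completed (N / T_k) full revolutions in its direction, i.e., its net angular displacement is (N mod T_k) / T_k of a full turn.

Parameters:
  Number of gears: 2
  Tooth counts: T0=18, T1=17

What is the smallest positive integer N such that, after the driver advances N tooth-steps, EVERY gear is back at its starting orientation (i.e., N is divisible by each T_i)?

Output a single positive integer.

Gear k returns to start when N is a multiple of T_k.
All gears at start simultaneously when N is a common multiple of [18, 17]; the smallest such N is lcm(18, 17).
Start: lcm = T0 = 18
Fold in T1=17: gcd(18, 17) = 1; lcm(18, 17) = 18 * 17 / 1 = 306 / 1 = 306
Full cycle length = 306

Answer: 306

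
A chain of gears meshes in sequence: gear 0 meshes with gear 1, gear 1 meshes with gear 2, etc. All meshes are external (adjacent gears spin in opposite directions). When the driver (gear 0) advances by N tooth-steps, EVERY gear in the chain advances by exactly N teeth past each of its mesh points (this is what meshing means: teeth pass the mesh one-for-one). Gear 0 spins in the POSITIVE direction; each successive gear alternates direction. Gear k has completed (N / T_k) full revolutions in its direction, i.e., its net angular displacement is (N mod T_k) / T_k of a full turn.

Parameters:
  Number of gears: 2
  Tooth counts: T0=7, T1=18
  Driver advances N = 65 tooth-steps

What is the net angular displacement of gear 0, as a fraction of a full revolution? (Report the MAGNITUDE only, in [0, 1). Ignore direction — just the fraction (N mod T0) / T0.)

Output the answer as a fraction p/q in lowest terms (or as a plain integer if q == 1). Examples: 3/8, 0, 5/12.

Chain of 2 gears, tooth counts: [7, 18]
  gear 0: T0=7, direction=positive, advance = 65 mod 7 = 2 teeth = 2/7 turn
  gear 1: T1=18, direction=negative, advance = 65 mod 18 = 11 teeth = 11/18 turn
Gear 0: 65 mod 7 = 2
Fraction = 2 / 7 = 2/7 (gcd(2,7)=1) = 2/7

Answer: 2/7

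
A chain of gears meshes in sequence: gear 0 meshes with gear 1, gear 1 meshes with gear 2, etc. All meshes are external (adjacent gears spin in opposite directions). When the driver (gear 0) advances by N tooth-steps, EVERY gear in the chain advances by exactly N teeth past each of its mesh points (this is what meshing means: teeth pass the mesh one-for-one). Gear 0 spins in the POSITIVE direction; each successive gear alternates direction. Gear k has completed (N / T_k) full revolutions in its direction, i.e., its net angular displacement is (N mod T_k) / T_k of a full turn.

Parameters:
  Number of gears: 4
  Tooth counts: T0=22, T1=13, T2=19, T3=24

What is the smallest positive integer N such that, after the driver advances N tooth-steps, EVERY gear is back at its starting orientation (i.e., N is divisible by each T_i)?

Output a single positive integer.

Answer: 65208

Derivation:
Gear k returns to start when N is a multiple of T_k.
All gears at start simultaneously when N is a common multiple of [22, 13, 19, 24]; the smallest such N is lcm(22, 13, 19, 24).
Start: lcm = T0 = 22
Fold in T1=13: gcd(22, 13) = 1; lcm(22, 13) = 22 * 13 / 1 = 286 / 1 = 286
Fold in T2=19: gcd(286, 19) = 1; lcm(286, 19) = 286 * 19 / 1 = 5434 / 1 = 5434
Fold in T3=24: gcd(5434, 24) = 2; lcm(5434, 24) = 5434 * 24 / 2 = 130416 / 2 = 65208
Full cycle length = 65208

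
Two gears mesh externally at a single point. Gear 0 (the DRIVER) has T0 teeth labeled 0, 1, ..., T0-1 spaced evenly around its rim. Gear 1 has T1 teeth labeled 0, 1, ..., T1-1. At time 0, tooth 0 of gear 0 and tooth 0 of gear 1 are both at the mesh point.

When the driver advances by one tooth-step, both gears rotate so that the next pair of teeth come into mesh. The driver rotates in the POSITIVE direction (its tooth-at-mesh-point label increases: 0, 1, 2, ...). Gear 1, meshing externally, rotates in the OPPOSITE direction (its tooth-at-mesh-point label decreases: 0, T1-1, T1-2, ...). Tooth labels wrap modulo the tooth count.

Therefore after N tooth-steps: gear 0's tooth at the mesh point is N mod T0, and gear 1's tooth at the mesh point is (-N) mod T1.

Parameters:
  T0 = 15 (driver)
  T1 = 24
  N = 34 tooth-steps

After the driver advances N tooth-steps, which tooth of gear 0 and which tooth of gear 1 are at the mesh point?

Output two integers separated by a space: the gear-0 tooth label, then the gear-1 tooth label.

Answer: 4 14

Derivation:
Gear 0 (driver, T0=15): tooth at mesh = N mod T0
  34 = 2 * 15 + 4, so 34 mod 15 = 4
  gear 0 tooth = 4
Gear 1 (driven, T1=24): tooth at mesh = (-N) mod T1
  34 = 1 * 24 + 10, so 34 mod 24 = 10
  (-34) mod 24 = (-10) mod 24 = 24 - 10 = 14
Mesh after 34 steps: gear-0 tooth 4 meets gear-1 tooth 14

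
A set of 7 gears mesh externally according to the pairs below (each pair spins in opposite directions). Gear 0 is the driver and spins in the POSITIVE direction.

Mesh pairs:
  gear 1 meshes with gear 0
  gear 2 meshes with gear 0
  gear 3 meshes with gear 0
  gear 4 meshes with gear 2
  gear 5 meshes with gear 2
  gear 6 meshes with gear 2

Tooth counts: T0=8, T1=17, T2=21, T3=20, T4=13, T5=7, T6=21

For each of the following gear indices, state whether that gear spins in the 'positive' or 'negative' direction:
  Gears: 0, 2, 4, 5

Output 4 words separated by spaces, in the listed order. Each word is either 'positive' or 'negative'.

Answer: positive negative positive positive

Derivation:
Gear 0 (driver): positive (depth 0)
  gear 1: meshes with gear 0 -> depth 1 -> negative (opposite of gear 0)
  gear 2: meshes with gear 0 -> depth 1 -> negative (opposite of gear 0)
  gear 3: meshes with gear 0 -> depth 1 -> negative (opposite of gear 0)
  gear 4: meshes with gear 2 -> depth 2 -> positive (opposite of gear 2)
  gear 5: meshes with gear 2 -> depth 2 -> positive (opposite of gear 2)
  gear 6: meshes with gear 2 -> depth 2 -> positive (opposite of gear 2)
Queried indices 0, 2, 4, 5 -> positive, negative, positive, positive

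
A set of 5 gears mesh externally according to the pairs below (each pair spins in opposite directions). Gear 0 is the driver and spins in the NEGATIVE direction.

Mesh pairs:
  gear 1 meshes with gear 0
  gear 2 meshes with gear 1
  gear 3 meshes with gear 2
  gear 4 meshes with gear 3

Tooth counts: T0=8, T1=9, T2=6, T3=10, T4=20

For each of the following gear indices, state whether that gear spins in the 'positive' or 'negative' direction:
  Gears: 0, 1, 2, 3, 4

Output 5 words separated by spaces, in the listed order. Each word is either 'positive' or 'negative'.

Gear 0 (driver): negative (depth 0)
  gear 1: meshes with gear 0 -> depth 1 -> positive (opposite of gear 0)
  gear 2: meshes with gear 1 -> depth 2 -> negative (opposite of gear 1)
  gear 3: meshes with gear 2 -> depth 3 -> positive (opposite of gear 2)
  gear 4: meshes with gear 3 -> depth 4 -> negative (opposite of gear 3)
Queried indices 0, 1, 2, 3, 4 -> negative, positive, negative, positive, negative

Answer: negative positive negative positive negative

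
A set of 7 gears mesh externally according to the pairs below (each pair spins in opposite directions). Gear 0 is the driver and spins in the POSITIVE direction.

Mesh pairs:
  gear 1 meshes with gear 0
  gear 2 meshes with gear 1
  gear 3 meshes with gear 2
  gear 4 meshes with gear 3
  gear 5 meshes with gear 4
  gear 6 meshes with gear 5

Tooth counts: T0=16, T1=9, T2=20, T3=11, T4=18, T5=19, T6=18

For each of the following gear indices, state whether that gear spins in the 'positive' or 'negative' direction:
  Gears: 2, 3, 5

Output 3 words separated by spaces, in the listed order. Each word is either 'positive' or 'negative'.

Gear 0 (driver): positive (depth 0)
  gear 1: meshes with gear 0 -> depth 1 -> negative (opposite of gear 0)
  gear 2: meshes with gear 1 -> depth 2 -> positive (opposite of gear 1)
  gear 3: meshes with gear 2 -> depth 3 -> negative (opposite of gear 2)
  gear 4: meshes with gear 3 -> depth 4 -> positive (opposite of gear 3)
  gear 5: meshes with gear 4 -> depth 5 -> negative (opposite of gear 4)
  gear 6: meshes with gear 5 -> depth 6 -> positive (opposite of gear 5)
Queried indices 2, 3, 5 -> positive, negative, negative

Answer: positive negative negative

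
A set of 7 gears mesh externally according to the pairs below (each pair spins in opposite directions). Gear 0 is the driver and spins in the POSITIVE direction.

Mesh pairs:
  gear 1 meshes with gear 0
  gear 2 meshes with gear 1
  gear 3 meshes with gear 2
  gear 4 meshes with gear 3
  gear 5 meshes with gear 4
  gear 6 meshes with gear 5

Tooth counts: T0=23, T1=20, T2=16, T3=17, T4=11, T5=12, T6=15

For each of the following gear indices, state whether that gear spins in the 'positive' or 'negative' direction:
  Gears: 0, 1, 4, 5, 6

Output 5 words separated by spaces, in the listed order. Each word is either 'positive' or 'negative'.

Answer: positive negative positive negative positive

Derivation:
Gear 0 (driver): positive (depth 0)
  gear 1: meshes with gear 0 -> depth 1 -> negative (opposite of gear 0)
  gear 2: meshes with gear 1 -> depth 2 -> positive (opposite of gear 1)
  gear 3: meshes with gear 2 -> depth 3 -> negative (opposite of gear 2)
  gear 4: meshes with gear 3 -> depth 4 -> positive (opposite of gear 3)
  gear 5: meshes with gear 4 -> depth 5 -> negative (opposite of gear 4)
  gear 6: meshes with gear 5 -> depth 6 -> positive (opposite of gear 5)
Queried indices 0, 1, 4, 5, 6 -> positive, negative, positive, negative, positive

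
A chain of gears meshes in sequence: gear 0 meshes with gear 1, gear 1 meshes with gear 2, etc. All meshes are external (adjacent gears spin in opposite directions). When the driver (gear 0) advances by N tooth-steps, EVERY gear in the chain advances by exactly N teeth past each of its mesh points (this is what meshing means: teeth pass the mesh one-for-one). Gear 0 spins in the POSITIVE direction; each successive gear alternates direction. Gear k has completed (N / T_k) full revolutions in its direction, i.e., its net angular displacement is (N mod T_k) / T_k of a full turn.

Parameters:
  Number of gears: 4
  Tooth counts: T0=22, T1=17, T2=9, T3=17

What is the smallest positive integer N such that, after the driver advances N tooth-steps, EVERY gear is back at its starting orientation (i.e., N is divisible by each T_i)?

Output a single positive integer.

Answer: 3366

Derivation:
Gear k returns to start when N is a multiple of T_k.
All gears at start simultaneously when N is a common multiple of [22, 17, 9, 17]; the smallest such N is lcm(22, 17, 9, 17).
Start: lcm = T0 = 22
Fold in T1=17: gcd(22, 17) = 1; lcm(22, 17) = 22 * 17 / 1 = 374 / 1 = 374
Fold in T2=9: gcd(374, 9) = 1; lcm(374, 9) = 374 * 9 / 1 = 3366 / 1 = 3366
Fold in T3=17: gcd(3366, 17) = 17; lcm(3366, 17) = 3366 * 17 / 17 = 57222 / 17 = 3366
Full cycle length = 3366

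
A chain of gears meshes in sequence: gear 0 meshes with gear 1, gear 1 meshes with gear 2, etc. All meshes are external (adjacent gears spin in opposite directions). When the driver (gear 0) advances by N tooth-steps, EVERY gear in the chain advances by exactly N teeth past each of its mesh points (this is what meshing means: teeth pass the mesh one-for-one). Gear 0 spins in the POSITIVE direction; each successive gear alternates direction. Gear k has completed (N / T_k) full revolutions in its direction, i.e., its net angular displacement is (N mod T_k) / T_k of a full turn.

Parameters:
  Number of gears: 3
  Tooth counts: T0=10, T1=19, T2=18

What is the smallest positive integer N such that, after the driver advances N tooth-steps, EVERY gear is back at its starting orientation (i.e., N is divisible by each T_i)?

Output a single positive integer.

Answer: 1710

Derivation:
Gear k returns to start when N is a multiple of T_k.
All gears at start simultaneously when N is a common multiple of [10, 19, 18]; the smallest such N is lcm(10, 19, 18).
Start: lcm = T0 = 10
Fold in T1=19: gcd(10, 19) = 1; lcm(10, 19) = 10 * 19 / 1 = 190 / 1 = 190
Fold in T2=18: gcd(190, 18) = 2; lcm(190, 18) = 190 * 18 / 2 = 3420 / 2 = 1710
Full cycle length = 1710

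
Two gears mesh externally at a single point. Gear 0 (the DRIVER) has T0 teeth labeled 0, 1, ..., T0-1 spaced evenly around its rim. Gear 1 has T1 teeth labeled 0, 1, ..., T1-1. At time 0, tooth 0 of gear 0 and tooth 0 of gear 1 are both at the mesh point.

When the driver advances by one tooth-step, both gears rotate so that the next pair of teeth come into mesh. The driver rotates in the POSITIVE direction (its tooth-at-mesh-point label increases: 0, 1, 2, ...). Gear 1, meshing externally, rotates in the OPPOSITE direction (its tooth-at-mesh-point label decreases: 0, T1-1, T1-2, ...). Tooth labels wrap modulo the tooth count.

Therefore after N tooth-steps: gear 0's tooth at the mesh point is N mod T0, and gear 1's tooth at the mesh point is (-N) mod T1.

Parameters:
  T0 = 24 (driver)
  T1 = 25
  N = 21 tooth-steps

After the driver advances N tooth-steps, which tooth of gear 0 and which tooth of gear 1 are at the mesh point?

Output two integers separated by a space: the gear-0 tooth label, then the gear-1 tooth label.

Answer: 21 4

Derivation:
Gear 0 (driver, T0=24): tooth at mesh = N mod T0
  21 = 0 * 24 + 21, so 21 mod 24 = 21
  gear 0 tooth = 21
Gear 1 (driven, T1=25): tooth at mesh = (-N) mod T1
  21 = 0 * 25 + 21, so 21 mod 25 = 21
  (-21) mod 25 = (-21) mod 25 = 25 - 21 = 4
Mesh after 21 steps: gear-0 tooth 21 meets gear-1 tooth 4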